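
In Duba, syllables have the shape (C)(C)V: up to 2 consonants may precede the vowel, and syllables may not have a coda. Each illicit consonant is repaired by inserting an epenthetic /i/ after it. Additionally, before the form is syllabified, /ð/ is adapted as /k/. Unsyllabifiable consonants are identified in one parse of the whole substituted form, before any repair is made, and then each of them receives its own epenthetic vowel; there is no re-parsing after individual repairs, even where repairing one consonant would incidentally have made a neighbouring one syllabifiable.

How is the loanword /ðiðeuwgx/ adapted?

kikeuwigixi

Substitution: /ð/ → /k/, giving /kikeuwgx/.
Syllabifying with onset maximization leaves /w/, /g/, /x/ stranded (no codas are permitted; onsets may contain at most 2 consonants).
Epenthesis after each stranded consonant: /w/ → /wi/, /g/ → /gi/, /x/ → /xi/.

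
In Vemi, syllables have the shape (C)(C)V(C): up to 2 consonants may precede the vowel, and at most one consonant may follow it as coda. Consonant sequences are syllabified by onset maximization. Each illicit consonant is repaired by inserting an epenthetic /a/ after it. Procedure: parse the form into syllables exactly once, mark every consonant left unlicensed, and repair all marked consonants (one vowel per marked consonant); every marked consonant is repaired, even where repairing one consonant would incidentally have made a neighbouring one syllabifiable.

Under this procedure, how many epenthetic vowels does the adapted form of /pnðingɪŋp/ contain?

2

The unsyllabifiable consonants are /p/, /p/; each receives one epenthetic vowel.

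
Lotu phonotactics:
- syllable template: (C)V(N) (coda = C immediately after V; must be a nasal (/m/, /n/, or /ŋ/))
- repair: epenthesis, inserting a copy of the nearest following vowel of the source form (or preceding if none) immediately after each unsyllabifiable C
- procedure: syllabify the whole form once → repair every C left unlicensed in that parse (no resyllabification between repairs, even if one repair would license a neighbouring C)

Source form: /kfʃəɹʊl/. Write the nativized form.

Syllabifying with onset maximization leaves /k/, /f/, /l/ stranded (only a nasal (/m/, /n/, or /ŋ/) is licensed in coda position; onsets are limited to one consonant).
Each unlicensed consonant becomes the onset of a new syllable: /k/ → /kə/, /f/ → /fə/, /l/ → /lʊ/.

kəfəʃəɹʊlʊ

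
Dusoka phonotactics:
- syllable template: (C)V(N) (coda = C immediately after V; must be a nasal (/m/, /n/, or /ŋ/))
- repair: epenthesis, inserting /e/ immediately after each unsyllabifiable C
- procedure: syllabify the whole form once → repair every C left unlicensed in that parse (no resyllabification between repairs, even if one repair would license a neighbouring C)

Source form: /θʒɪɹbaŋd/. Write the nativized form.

The consonants /θ/, /ɹ/, /d/ cannot be parsed into a legal (C)V(N) syllable (only a nasal (/m/, /n/, or /ŋ/) is licensed in coda position; onsets are limited to one consonant).
Inserting the epenthetic vowel yields /θ/ → /θe/, /ɹ/ → /ɹe/, /d/ → /de/.

θeʒɪɹebaŋde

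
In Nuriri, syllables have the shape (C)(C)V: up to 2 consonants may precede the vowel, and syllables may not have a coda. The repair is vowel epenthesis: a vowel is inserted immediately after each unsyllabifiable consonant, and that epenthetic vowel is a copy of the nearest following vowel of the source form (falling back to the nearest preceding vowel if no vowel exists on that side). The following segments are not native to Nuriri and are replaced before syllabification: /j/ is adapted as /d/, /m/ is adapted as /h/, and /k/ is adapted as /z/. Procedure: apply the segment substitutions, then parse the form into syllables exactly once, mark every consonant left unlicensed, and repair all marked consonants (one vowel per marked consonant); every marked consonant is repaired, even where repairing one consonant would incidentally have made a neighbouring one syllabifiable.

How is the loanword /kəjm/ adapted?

Substitution: /k/ → /z/, /j/ → /d/, /m/ → /h/, giving /zədh/.
Syllabifying with onset maximization leaves /d/, /h/ stranded (no codas are permitted; onsets may contain at most 2 consonants).
Epenthesis after each stranded consonant: /d/ → /də/, /h/ → /hə/.

zədəhə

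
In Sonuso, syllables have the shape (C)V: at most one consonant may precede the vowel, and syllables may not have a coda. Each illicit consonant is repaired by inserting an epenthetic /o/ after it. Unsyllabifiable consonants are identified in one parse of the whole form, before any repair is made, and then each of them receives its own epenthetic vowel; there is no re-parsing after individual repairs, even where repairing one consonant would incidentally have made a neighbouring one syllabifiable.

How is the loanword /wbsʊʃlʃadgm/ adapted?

wobosʊʃoloʃadogomo

Syllabifying with onset maximization leaves /w/, /b/, /ʃ/, /l/, /d/, /g/, /m/ stranded (no codas are permitted; onsets are limited to one consonant).
Epenthesis after each stranded consonant: /w/ → /wo/, /b/ → /bo/, /ʃ/ → /ʃo/, /l/ → /lo/, /d/ → /do/, /g/ → /go/, /m/ → /mo/.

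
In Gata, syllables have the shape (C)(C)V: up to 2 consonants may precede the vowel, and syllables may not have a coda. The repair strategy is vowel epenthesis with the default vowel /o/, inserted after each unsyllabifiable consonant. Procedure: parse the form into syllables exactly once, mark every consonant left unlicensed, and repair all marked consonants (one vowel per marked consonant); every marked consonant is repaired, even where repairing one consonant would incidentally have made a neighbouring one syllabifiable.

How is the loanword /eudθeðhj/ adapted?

Syllabifying with onset maximization leaves /ð/, /h/, /j/ stranded (no codas are permitted; onsets may contain at most 2 consonants).
Epenthesis after each stranded consonant: /ð/ → /ðo/, /h/ → /ho/, /j/ → /jo/.

eudθeðohojo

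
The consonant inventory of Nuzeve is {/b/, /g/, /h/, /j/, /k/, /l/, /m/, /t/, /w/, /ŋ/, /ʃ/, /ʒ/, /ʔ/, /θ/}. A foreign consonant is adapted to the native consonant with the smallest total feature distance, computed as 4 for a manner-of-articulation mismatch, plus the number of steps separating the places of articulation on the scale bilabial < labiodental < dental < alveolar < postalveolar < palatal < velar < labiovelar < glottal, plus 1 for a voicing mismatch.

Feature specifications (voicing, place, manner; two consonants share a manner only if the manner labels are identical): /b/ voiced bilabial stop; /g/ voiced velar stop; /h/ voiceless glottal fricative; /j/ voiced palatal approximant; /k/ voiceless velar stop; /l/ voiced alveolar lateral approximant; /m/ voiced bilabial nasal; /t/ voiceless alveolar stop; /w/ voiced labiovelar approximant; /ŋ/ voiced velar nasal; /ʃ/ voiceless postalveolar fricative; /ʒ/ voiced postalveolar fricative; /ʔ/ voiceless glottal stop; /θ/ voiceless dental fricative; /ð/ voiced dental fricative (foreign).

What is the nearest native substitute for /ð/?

/θ/ is closest: same manner (fricative), place distance 0 (dental→dental), voicing differs (+1); total 1. Next closest is /ʒ/ at distance 2.

θ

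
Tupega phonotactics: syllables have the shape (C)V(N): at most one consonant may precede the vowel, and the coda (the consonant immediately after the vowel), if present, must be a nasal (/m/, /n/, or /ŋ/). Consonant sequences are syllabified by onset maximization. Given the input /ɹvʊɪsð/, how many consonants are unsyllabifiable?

3

Under (C)V(N), the unsyllabifiable consonants are /ɹ/, /s/, /ð/ (only a nasal (/m/, /n/, or /ŋ/) is licensed in coda position; onsets are limited to one consonant).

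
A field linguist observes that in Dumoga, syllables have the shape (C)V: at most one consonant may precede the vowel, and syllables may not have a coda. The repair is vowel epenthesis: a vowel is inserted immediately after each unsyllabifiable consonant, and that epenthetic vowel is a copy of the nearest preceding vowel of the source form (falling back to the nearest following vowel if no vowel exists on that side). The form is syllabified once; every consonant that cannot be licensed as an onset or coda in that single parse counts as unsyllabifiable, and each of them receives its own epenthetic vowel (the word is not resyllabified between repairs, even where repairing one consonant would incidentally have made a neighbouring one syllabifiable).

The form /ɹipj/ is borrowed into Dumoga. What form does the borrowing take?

Under (C)V, the unsyllabifiable consonants are /p/, /j/ (no codas are permitted; onsets are limited to one consonant).
Each unlicensed consonant becomes the onset of a new syllable: /p/ → /pi/, /j/ → /ji/.

ɹipiji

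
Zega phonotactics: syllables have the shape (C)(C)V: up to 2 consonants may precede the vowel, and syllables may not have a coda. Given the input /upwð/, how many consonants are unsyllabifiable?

3

The consonants /p/, /w/, /ð/ cannot be parsed into a legal (C)(C)V syllable (no codas are permitted; onsets may contain at most 2 consonants).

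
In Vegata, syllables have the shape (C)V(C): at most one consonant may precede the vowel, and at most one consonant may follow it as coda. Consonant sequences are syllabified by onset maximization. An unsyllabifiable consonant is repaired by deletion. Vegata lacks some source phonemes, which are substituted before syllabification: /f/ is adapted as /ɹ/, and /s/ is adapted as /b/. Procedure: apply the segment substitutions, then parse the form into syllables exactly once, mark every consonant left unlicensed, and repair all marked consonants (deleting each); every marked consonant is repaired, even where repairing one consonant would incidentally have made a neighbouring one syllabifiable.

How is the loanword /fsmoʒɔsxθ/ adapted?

Substitution: /f/ → /ɹ/, /s/ → /b/, giving /ɹbmoʒɔbxθ/.
The consonants /ɹ/, /b/, /x/, /θ/ cannot be parsed into a legal (C)V(C) syllable (at most one coda consonant is licensed; onsets are limited to one consonant).
Deletion applies to /ɹ/, /b/, /x/, /θ/.

moʒɔb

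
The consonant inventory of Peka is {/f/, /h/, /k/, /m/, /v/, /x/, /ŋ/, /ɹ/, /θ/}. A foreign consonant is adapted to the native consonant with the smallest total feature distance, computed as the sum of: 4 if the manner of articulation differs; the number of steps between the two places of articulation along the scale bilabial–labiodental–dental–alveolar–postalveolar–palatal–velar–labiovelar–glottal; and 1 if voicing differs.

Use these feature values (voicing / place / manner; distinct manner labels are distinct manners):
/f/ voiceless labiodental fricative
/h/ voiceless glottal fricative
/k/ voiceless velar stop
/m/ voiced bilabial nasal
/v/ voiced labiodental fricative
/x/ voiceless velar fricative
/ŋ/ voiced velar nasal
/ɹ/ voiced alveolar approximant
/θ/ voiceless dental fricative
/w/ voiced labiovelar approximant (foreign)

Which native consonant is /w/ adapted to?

ɹ

/ɹ/ is closest: same manner (approximant), place distance 4 (labiovelar→alveolar), same voicing; total 4. Next closest is /ŋ/ at distance 5.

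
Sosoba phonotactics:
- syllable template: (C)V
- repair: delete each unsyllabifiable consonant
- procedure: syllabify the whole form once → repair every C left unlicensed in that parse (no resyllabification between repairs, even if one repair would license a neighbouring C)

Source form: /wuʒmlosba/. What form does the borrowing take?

Under (C)V, the unsyllabifiable consonants are /ʒ/, /m/, /s/ (no codas are permitted; onsets are limited to one consonant).
Deletion applies to /ʒ/, /m/, /s/.

wuloba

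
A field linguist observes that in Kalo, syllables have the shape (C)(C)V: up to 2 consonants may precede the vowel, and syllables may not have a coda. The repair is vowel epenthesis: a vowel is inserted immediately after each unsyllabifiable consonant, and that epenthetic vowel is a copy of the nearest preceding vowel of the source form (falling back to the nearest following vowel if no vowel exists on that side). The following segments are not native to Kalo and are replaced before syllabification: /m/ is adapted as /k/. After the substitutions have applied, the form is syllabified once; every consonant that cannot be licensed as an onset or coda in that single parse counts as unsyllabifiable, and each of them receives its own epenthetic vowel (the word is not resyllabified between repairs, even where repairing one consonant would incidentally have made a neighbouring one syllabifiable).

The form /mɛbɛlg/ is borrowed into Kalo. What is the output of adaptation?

kɛbɛlɛgɛ

Substitution: /m/ → /k/, giving /kɛbɛlg/.
The consonants /l/, /g/ cannot be parsed into a legal (C)(C)V syllable (no codas are permitted; onsets may contain at most 2 consonants).
Each unlicensed consonant becomes the onset of a new syllable: /l/ → /lɛ/, /g/ → /gɛ/.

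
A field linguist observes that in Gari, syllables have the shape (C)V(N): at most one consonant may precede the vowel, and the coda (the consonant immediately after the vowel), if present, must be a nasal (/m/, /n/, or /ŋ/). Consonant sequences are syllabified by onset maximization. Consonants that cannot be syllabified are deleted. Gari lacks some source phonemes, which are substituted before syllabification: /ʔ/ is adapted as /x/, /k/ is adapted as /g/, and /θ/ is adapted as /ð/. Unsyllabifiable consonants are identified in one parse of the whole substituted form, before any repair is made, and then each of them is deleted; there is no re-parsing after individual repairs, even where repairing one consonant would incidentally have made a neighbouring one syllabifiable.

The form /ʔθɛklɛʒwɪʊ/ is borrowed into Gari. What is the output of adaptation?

Substitution: /ʔ/ → /x/, /θ/ → /ð/, /k/ → /g/, giving /xðɛglɛʒwɪʊ/.
Under (C)V(N), the unsyllabifiable consonants are /x/, /g/, /ʒ/ (only a nasal (/m/, /n/, or /ŋ/) is licensed in coda position; onsets are limited to one consonant).
Deletion applies to /x/, /g/, /ʒ/.

ðɛlɛwɪʊ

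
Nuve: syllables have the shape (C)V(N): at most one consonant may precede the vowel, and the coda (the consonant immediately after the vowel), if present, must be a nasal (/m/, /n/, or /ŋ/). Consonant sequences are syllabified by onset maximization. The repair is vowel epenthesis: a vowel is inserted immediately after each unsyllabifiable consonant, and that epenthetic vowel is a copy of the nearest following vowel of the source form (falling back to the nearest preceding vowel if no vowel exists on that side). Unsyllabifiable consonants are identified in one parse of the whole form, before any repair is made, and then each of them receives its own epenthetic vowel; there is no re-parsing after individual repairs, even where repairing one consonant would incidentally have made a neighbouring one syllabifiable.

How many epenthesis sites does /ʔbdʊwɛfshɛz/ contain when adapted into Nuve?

The unsyllabifiable consonants are /ʔ/, /b/, /f/, /s/, /z/; each receives one epenthetic vowel.

5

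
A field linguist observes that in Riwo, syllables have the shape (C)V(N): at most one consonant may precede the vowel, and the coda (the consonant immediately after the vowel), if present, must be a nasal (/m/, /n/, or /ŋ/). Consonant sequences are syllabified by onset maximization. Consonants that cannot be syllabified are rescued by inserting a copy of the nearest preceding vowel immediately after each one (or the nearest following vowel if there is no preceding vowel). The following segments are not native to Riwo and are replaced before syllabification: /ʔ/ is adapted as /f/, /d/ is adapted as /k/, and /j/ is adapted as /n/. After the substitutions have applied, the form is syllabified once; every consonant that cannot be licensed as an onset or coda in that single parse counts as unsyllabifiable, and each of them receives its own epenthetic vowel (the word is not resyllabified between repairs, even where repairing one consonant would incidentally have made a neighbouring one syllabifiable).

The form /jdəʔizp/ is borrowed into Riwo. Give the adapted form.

Substitution: /j/ → /n/, /d/ → /k/, /ʔ/ → /f/, giving /nkəfizp/.
The consonants /n/, /z/, /p/ cannot be parsed into a legal (C)V(N) syllable (only a nasal (/m/, /n/, or /ŋ/) is licensed in coda position; onsets are limited to one consonant).
Inserting the epenthetic vowel yields /n/ → /nə/, /z/ → /zi/, /p/ → /pi/.

nəkəfizipi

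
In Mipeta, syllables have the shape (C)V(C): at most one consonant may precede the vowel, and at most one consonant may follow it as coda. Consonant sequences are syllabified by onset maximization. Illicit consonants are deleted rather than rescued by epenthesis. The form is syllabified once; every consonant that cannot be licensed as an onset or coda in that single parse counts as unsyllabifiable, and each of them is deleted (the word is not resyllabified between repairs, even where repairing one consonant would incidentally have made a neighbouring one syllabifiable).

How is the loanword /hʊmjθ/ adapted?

Syllabifying with onset maximization leaves /j/, /θ/ stranded (at most one coda consonant is licensed; onsets are limited to one consonant).
Deleting the stranded consonants removes /j/, /θ/.

hʊm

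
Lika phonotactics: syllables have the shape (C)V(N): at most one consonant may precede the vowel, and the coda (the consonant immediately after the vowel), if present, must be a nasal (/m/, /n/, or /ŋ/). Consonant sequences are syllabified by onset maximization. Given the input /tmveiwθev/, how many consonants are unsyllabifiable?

4

Syllabifying with onset maximization leaves /t/, /m/, /w/, /v/ stranded (only a nasal (/m/, /n/, or /ŋ/) is licensed in coda position; onsets are limited to one consonant).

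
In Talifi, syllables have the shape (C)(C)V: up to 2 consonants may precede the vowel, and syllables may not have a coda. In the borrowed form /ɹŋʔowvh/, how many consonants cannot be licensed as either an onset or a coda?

4

The consonants /ɹ/, /w/, /v/, /h/ cannot be parsed into a legal (C)(C)V syllable (no codas are permitted; onsets may contain at most 2 consonants).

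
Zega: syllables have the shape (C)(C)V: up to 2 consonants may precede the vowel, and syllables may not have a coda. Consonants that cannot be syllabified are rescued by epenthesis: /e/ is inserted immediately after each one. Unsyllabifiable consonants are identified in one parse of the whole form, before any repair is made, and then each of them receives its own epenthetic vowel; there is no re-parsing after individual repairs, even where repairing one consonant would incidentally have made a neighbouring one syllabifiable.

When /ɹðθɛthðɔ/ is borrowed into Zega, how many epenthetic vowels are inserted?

The unsyllabifiable consonants are /ɹ/, /t/; each receives one epenthetic vowel.

2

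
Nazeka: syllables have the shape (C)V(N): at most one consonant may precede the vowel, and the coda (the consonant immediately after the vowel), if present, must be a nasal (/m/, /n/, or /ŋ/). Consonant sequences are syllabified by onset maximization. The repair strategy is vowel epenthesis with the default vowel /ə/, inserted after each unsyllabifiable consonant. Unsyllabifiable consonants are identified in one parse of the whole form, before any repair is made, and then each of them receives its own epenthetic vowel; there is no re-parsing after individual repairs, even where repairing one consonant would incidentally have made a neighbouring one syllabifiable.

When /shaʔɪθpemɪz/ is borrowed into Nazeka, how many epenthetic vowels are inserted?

The unsyllabifiable consonants are /s/, /θ/, /z/; each receives one epenthetic vowel.

3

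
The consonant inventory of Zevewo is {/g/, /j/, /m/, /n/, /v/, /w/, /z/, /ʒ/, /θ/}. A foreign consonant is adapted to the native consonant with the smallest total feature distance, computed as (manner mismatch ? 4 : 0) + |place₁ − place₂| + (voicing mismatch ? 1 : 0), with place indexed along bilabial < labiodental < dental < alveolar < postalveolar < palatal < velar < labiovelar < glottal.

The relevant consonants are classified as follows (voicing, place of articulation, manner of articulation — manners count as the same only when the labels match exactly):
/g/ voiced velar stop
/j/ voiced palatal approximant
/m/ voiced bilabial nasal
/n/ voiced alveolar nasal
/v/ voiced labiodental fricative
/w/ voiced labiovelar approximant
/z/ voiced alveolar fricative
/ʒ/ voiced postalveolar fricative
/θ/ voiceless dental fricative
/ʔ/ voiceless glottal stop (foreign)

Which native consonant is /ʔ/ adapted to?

g

/g/ is closest: same manner (stop), place distance 2 (glottal→velar), voicing differs (+1); total 3. Next closest is /w/ at distance 6.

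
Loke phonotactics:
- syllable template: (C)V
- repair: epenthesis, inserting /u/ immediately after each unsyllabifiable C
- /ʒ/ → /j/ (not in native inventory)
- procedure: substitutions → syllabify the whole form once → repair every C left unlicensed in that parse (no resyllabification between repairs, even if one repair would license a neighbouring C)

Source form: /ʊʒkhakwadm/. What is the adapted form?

ʊjukuhakuwadumu

Substitution: /ʒ/ → /j/, giving /ʊjkhakwadm/.
The consonants /j/, /k/, /k/, /d/, /m/ cannot be parsed into a legal (C)V syllable (no codas are permitted; onsets are limited to one consonant).
Each unlicensed consonant becomes the onset of a new syllable: /j/ → /ju/, /k/ → /ku/, /k/ → /ku/, /d/ → /du/, /m/ → /mu/.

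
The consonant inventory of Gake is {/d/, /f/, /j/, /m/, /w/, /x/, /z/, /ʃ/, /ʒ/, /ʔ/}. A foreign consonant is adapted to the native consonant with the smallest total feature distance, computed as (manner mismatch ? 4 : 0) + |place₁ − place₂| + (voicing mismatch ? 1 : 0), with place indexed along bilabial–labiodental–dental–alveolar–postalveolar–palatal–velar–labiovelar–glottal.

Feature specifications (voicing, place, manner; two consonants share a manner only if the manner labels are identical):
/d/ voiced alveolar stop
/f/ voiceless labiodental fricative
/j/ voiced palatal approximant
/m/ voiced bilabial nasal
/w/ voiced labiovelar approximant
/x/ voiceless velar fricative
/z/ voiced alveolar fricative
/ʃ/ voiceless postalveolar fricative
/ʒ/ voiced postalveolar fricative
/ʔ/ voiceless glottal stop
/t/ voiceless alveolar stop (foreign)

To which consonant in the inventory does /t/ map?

/d/ is closest: same manner (stop), place distance 0 (alveolar→alveolar), voicing differs (+1); total 1. Next closest is /z/ at distance 5.

d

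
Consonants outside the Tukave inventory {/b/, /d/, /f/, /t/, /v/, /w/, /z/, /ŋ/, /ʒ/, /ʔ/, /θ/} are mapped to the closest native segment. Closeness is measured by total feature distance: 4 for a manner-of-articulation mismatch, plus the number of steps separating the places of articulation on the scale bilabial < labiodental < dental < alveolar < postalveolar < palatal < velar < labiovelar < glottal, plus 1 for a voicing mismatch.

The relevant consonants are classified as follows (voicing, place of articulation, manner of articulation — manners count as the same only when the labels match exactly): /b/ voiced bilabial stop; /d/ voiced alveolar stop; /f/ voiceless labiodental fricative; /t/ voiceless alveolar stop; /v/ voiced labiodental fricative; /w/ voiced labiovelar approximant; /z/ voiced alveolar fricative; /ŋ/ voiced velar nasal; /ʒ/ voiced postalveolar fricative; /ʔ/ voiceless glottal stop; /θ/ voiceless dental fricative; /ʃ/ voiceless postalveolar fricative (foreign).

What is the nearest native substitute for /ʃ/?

/ʒ/ is closest: same manner (fricative), place distance 0 (postalveolar→postalveolar), voicing differs (+1); total 1. Next closest is /z/ at distance 2.

ʒ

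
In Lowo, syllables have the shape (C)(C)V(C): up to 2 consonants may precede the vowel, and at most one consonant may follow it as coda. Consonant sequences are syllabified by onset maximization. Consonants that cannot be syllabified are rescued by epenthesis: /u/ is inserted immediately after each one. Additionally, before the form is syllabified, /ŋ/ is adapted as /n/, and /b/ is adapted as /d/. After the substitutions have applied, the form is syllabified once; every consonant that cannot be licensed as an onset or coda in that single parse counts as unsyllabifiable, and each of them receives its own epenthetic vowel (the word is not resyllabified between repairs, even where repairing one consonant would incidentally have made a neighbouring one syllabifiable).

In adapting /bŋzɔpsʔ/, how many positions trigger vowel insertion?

After substitution the input is /dnzɔpsʔ/.
The unsyllabifiable consonants are /d/, /s/, /ʔ/; each receives one epenthetic vowel.

3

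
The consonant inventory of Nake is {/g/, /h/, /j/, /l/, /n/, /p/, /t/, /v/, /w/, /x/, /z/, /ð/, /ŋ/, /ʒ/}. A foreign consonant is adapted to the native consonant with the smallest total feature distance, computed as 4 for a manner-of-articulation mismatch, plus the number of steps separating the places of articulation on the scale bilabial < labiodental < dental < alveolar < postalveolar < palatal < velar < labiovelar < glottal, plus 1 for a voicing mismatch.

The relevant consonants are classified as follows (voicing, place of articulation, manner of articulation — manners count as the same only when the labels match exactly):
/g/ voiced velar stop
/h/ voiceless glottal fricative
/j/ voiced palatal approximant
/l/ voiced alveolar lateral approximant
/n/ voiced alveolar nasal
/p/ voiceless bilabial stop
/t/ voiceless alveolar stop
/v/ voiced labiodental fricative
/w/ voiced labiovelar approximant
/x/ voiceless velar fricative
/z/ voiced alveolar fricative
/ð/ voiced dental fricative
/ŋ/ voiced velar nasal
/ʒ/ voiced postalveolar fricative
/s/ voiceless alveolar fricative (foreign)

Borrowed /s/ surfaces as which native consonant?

z

/z/ is closest: same manner (fricative), place distance 0 (alveolar→alveolar), voicing differs (+1); total 1. Next closest is /ð/ at distance 2.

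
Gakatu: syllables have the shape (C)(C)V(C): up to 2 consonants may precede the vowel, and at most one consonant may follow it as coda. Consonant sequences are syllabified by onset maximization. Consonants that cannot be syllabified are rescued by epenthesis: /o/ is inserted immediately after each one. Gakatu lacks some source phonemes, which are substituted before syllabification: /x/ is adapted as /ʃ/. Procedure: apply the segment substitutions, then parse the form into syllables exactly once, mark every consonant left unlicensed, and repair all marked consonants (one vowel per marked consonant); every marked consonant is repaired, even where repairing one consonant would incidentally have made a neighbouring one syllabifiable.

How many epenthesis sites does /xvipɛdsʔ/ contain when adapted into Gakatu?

After substitution the input is /ʃvipɛdsʔ/.
The unsyllabifiable consonants are /s/, /ʔ/; each receives one epenthetic vowel.

2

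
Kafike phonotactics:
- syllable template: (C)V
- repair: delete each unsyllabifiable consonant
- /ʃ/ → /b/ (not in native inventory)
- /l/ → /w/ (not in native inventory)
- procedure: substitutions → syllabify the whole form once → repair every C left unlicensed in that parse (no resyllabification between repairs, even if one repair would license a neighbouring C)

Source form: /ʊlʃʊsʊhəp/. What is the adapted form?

ʊbʊsʊhə

Substitution: /l/ → /w/, /ʃ/ → /b/, giving /ʊwbʊsʊhəp/.
The consonants /w/, /p/ cannot be parsed into a legal (C)V syllable (no codas are permitted; onsets are limited to one consonant).
Each unlicensed consonant is deleted: /w/, /p/.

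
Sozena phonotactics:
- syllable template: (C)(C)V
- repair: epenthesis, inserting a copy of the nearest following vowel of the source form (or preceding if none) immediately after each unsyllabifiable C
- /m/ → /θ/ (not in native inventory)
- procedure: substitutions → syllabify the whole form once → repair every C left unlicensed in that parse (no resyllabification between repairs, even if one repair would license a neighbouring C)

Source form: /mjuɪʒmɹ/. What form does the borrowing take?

Substitution: /m/ → /θ/, giving /θjuɪʒθɹ/.
Syllabifying with onset maximization leaves /ʒ/, /θ/, /ɹ/ stranded (no codas are permitted; onsets may contain at most 2 consonants).
Epenthesis after each stranded consonant: /ʒ/ → /ʒɪ/, /θ/ → /θɪ/, /ɹ/ → /ɹɪ/.

θjuɪʒɪθɪɹɪ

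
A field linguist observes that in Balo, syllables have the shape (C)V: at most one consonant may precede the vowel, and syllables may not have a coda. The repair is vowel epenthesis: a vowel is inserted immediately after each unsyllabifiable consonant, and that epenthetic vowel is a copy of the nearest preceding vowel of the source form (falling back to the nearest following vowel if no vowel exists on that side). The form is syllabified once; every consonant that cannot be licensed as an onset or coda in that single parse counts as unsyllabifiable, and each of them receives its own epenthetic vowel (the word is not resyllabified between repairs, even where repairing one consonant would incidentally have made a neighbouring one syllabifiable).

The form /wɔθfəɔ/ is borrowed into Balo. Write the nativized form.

Under (C)V, the unsyllabifiable consonants are /θ/ (no codas are permitted; onsets are limited to one consonant).
Epenthesis after each stranded consonant: /θ/ → /θɔ/.

wɔθɔfəɔ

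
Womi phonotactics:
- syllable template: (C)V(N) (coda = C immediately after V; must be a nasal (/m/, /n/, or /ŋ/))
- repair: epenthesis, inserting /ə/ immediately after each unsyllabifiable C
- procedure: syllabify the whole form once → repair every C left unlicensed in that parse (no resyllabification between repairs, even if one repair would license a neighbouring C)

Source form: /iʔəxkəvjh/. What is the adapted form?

The consonants /x/, /v/, /j/, /h/ cannot be parsed into a legal (C)V(N) syllable (only a nasal (/m/, /n/, or /ŋ/) is licensed in coda position; onsets are limited to one consonant).
Epenthesis after each stranded consonant: /x/ → /xə/, /v/ → /və/, /j/ → /jə/, /h/ → /hə/.

iʔəxəkəvəjəhə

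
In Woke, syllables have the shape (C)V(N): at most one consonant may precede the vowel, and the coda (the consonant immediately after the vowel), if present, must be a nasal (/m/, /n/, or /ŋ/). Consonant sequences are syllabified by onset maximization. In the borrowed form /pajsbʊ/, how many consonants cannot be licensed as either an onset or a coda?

The consonants /j/, /s/ cannot be parsed into a legal (C)V(N) syllable (only a nasal (/m/, /n/, or /ŋ/) is licensed in coda position; onsets are limited to one consonant).

2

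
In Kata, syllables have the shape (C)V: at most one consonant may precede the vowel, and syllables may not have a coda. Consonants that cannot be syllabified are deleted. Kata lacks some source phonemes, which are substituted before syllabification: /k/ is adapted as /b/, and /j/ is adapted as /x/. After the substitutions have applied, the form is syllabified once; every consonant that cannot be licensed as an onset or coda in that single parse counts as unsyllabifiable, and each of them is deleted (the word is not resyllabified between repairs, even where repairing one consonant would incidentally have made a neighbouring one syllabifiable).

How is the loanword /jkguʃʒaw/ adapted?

Substitution: /j/ → /x/, /k/ → /b/, giving /xbguʃʒaw/.
Under (C)V, the unsyllabifiable consonants are /x/, /b/, /ʃ/, /w/ (no codas are permitted; onsets are limited to one consonant).
Each unlicensed consonant is deleted: /x/, /b/, /ʃ/, /w/.

guʒa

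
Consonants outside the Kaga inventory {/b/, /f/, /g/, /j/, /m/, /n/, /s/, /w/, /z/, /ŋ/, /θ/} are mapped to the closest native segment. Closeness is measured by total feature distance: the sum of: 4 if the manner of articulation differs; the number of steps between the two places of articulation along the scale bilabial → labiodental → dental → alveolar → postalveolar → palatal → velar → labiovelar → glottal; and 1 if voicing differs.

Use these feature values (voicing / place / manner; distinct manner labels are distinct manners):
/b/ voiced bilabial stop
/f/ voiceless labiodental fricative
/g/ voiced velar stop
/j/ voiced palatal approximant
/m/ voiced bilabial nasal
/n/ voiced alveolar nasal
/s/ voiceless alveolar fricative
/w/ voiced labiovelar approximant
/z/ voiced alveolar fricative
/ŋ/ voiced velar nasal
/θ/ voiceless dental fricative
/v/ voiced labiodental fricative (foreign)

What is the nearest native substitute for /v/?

/f/ is closest: same manner (fricative), place distance 0 (labiodental→labiodental), voicing differs (+1); total 1. Next closest is /z/ at distance 2.

f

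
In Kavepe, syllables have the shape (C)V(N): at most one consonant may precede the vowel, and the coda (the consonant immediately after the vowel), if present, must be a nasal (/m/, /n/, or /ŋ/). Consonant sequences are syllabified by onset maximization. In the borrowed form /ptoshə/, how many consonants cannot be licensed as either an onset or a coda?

Under (C)V(N), the unsyllabifiable consonants are /p/, /s/ (only a nasal (/m/, /n/, or /ŋ/) is licensed in coda position; onsets are limited to one consonant).

2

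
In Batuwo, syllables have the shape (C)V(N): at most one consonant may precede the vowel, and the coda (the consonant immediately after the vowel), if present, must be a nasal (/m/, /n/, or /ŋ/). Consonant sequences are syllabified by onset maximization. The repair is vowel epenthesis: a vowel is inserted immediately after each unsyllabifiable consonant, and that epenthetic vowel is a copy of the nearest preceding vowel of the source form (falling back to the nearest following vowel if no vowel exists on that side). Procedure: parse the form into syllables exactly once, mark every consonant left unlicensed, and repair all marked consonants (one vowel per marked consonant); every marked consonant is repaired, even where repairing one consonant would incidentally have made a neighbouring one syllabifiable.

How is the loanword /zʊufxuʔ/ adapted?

The consonants /f/, /ʔ/ cannot be parsed into a legal (C)V(N) syllable (only a nasal (/m/, /n/, or /ŋ/) is licensed in coda position; onsets are limited to one consonant).
Epenthesis after each stranded consonant: /f/ → /fu/, /ʔ/ → /ʔu/.

zʊufuxuʔu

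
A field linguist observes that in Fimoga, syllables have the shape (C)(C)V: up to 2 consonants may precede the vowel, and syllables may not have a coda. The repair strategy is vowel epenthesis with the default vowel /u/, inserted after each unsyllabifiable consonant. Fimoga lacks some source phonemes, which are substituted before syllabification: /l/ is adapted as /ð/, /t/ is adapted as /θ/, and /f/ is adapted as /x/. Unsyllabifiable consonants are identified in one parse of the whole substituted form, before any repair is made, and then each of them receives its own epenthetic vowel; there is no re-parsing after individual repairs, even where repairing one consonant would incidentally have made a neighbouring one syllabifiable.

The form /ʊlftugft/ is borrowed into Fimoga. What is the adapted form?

Substitution: /l/ → /ð/, /f/ → /x/, /t/ → /θ/, giving /ʊðxθugxθ/.
The consonants /ð/, /g/, /x/, /θ/ cannot be parsed into a legal (C)(C)V syllable (no codas are permitted; onsets may contain at most 2 consonants).
Inserting the epenthetic vowel yields /ð/ → /ðu/, /g/ → /gu/, /x/ → /xu/, /θ/ → /θu/.

ʊðuxθuguxuθu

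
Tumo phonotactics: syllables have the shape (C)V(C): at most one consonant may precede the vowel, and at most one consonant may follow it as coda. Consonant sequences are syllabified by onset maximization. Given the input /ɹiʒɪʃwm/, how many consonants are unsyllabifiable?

2

Syllabifying with onset maximization leaves /w/, /m/ stranded (at most one coda consonant is licensed; onsets are limited to one consonant).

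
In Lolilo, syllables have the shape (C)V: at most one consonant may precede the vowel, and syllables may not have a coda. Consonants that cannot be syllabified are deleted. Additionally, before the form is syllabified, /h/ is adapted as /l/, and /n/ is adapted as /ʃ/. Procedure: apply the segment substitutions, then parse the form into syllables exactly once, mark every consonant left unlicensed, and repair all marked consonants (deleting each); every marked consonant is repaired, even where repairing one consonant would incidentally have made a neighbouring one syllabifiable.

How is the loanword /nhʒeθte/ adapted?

Substitution: /n/ → /ʃ/, /h/ → /l/, giving /ʃlʒeθte/.
The consonants /ʃ/, /l/, /θ/ cannot be parsed into a legal (C)V syllable (no codas are permitted; onsets are limited to one consonant).
Deleting the stranded consonants removes /ʃ/, /l/, /θ/.

ʒete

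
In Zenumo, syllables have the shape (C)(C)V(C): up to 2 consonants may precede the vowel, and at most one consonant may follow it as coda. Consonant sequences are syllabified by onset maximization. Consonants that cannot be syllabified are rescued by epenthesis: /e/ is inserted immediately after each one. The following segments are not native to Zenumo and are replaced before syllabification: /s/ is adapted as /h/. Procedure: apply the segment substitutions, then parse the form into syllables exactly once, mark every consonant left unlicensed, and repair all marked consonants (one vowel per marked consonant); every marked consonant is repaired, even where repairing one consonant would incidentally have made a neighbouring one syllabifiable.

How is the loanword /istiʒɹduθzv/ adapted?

ihtiʒɹduθzeve

Substitution: /s/ → /h/, giving /ihtiʒɹduθzv/.
Under (C)(C)V(C), the unsyllabifiable consonants are /z/, /v/ (at most one coda consonant is licensed; onsets may contain at most 2 consonants).
Epenthesis after each stranded consonant: /z/ → /ze/, /v/ → /ve/.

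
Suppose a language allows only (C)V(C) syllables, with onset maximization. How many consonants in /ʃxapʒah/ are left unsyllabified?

1

Syllabifying with onset maximization leaves /ʃ/ stranded (at most one coda consonant is licensed; onsets are limited to one consonant).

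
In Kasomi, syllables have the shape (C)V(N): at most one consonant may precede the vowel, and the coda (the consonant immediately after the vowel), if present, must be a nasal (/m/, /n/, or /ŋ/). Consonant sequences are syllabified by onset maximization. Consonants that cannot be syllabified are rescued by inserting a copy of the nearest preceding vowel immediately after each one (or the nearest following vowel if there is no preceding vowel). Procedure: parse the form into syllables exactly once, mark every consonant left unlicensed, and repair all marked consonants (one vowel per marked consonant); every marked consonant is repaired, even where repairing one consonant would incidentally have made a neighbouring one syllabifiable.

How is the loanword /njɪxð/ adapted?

Syllabifying with onset maximization leaves /n/, /x/, /ð/ stranded (only a nasal (/m/, /n/, or /ŋ/) is licensed in coda position; onsets are limited to one consonant).
Inserting the epenthetic vowel yields /n/ → /nɪ/, /x/ → /xɪ/, /ð/ → /ðɪ/.

nɪjɪxɪðɪ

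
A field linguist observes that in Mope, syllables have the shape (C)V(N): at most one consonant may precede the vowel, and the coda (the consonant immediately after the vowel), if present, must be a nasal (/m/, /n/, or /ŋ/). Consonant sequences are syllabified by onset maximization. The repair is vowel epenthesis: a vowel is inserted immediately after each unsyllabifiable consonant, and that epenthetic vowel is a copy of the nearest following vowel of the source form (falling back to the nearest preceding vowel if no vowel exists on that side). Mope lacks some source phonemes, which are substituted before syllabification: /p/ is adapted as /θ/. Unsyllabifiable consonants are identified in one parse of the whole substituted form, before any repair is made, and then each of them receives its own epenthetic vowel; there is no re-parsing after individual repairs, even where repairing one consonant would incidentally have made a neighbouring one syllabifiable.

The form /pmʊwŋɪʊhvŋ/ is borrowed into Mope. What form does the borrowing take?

Substitution: /p/ → /θ/, giving /θmʊwŋɪʊhvŋ/.
Syllabifying with onset maximization leaves /θ/, /w/, /h/, /v/, /ŋ/ stranded (only a nasal (/m/, /n/, or /ŋ/) is licensed in coda position; onsets are limited to one consonant).
Inserting the epenthetic vowel yields /θ/ → /θʊ/, /w/ → /wɪ/, /h/ → /hʊ/, /v/ → /vʊ/, /ŋ/ → /ŋʊ/.

θʊmʊwɪŋɪʊhʊvʊŋʊ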